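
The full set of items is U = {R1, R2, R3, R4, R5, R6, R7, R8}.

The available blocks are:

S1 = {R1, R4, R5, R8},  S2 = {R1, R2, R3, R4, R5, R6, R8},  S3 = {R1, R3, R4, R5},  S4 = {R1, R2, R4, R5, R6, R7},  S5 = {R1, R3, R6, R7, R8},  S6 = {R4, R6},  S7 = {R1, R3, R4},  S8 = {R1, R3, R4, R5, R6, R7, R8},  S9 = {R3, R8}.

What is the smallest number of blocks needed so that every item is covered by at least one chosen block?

S4 and S8 together: S4 ∪ S8 = {R1, R2, R3, R4, R5, R6, R7, R8} — every item is covered.
No single block has all 8 items (the largest, S2, has 7), so 2 is optimal.

2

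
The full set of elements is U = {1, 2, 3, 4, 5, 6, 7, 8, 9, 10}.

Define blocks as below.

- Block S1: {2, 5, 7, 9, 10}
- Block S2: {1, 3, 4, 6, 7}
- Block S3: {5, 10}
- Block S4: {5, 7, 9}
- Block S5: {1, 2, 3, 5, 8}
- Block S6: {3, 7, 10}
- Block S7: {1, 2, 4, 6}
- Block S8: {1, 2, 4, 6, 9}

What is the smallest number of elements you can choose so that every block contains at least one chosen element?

3

The 3 elements {3, 5, 6} hit every block.
No choice of 2 elements meets every block, so 3 is the minimum.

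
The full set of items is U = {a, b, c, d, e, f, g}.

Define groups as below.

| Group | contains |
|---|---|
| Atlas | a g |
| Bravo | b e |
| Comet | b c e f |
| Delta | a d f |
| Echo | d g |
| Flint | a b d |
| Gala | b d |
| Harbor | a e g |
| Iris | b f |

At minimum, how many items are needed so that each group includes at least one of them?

3

H = {a, b, d} meets every group (each contains at least one member of H), and |H| = 3.
No choice of 2 items meets every group, so 3 is the minimum.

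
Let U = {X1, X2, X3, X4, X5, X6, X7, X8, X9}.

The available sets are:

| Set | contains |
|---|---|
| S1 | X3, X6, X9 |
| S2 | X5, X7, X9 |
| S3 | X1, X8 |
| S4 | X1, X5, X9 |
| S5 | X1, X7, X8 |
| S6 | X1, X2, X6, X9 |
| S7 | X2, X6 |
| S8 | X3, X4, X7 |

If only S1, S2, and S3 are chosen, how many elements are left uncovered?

2

Union of S1, S2, S3 = {X1, X3, X5, X6, X7, X8, X9}.
Not covered: X2, X4 — 2 elements.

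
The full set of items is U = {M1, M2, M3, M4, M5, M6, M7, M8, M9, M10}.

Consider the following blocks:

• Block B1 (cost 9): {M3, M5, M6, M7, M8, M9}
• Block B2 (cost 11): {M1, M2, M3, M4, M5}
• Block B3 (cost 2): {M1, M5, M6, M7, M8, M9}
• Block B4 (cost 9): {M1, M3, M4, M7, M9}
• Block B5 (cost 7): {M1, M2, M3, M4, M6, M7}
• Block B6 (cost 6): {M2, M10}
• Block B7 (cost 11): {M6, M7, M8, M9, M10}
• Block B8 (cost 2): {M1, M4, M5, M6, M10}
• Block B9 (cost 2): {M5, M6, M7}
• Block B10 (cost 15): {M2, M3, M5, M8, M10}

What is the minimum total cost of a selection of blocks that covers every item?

11

B3, B5, B8 together cover every item (B3 ∪ B5 ∪ B8 = {M1, M2, M3, M4, M5, M6, M7, M8, M9, M10}); total cost 2 + 7 + 2 = 11.
No covering selection has total cost below 11.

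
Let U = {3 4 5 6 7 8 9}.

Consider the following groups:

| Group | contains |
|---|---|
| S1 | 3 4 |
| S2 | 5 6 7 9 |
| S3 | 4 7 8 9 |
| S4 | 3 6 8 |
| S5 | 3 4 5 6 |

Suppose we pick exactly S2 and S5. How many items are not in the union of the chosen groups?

Union of S2, S5 = {3, 4, 5, 6, 7, 9}.
Not covered: 8 — 1 item.

1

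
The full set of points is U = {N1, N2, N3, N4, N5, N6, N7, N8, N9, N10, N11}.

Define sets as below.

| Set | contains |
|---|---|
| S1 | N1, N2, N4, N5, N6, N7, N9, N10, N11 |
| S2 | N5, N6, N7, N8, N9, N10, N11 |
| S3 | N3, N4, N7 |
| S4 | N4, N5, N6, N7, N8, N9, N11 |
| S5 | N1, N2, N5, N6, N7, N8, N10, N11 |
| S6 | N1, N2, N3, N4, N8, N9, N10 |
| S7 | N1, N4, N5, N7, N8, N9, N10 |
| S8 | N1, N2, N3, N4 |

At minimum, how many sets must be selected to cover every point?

2

Take {S5, S6}. Their union is {N1, N2, N3, N4, N5, N6, N7, N8, N9, N10, N11}, which is all 11 points.
No single set has all 11 points (the largest, S1, has 9), so 2 is optimal.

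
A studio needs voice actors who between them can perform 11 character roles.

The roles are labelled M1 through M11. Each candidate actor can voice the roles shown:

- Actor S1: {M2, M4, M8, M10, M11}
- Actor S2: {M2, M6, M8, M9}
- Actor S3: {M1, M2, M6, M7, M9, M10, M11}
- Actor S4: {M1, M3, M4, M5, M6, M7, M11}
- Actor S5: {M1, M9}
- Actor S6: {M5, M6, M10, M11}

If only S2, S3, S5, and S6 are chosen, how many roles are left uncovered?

Union of S2, S3, S5, S6 = {M1, M2, M5, M6, M7, M8, M9, M10, M11}.
Not covered: M3, M4 — 2 roles.

2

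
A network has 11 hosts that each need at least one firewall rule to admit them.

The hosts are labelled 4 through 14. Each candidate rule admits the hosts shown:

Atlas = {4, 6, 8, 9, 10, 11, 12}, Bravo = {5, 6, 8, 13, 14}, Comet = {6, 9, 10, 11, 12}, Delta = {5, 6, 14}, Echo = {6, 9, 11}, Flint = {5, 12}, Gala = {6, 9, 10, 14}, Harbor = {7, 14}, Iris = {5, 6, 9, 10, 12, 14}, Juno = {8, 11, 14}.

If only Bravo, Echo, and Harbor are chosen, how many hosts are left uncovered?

3

Union of Bravo, Echo, Harbor = {5, 6, 7, 8, 9, 11, 13, 14}.
Not covered: 4, 10, 12 — 3 hosts.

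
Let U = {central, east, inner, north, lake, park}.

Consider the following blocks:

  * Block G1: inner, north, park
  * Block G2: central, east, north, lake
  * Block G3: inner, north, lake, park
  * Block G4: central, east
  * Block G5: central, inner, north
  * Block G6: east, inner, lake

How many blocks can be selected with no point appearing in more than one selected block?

G3, G4 are pairwise disjoint (G3={inner,north,lake,park}; G4={central,east}).
Every remaining block overlaps one of these, and no 3 of the listed blocks are pairwise disjoint, so 2 is the maximum.

2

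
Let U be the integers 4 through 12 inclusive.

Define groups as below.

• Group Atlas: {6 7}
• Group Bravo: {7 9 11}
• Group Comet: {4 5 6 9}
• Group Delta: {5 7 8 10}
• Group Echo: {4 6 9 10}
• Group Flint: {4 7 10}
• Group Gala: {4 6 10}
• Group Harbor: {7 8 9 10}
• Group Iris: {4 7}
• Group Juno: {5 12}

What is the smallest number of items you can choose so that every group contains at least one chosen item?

H = {4, 5, 7} meets every group (each contains at least one member of H), and |H| = 3.
The groups Bravo, Gala, Juno are pairwise disjoint, so any hitting set needs a separate item for each — at least 3. Hence 3 is optimal.

3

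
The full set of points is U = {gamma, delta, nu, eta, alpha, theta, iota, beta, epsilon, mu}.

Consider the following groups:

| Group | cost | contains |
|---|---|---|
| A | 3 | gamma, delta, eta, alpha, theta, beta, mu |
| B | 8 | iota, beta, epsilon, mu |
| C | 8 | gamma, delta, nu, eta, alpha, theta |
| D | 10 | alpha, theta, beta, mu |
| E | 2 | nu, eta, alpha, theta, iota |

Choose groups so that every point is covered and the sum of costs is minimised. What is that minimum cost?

13

A, B, E together cover every point (A ∪ B ∪ E = {gamma, delta, nu, eta, alpha, theta, iota, beta, epsilon, mu}); total cost 3 + 8 + 2 = 13.
No covering selection has total cost below 13.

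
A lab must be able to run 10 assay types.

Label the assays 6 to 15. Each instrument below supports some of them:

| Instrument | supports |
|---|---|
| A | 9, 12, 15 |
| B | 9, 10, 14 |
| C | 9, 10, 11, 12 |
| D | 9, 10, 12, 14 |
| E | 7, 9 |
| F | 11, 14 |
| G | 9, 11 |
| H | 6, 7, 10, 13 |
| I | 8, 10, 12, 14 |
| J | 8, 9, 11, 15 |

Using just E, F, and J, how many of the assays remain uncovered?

Union of E, F, J = {7, 8, 9, 11, 14, 15}.
Not covered: 6, 10, 12, 13 — 4 assays.

4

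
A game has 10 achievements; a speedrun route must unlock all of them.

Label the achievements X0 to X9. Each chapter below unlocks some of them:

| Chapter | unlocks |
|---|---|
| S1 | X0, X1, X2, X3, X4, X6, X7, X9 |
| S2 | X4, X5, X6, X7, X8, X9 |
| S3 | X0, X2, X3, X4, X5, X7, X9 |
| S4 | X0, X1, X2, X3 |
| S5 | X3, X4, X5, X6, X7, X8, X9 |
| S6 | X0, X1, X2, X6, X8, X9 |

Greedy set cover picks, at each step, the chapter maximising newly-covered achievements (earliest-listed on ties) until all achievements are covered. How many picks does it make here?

2

Greedy: pick S1 (covers 8 new) → pick S2 (covers 2 new). Total picks: 2.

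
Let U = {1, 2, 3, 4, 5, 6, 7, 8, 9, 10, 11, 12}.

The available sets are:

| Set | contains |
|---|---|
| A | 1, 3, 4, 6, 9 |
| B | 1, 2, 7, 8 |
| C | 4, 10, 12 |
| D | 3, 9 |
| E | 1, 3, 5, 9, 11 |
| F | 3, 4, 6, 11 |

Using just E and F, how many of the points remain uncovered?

5

Union of E, F = {1, 3, 4, 5, 6, 9, 11}.
Not covered: 2, 7, 8, 10, 12 — 5 points.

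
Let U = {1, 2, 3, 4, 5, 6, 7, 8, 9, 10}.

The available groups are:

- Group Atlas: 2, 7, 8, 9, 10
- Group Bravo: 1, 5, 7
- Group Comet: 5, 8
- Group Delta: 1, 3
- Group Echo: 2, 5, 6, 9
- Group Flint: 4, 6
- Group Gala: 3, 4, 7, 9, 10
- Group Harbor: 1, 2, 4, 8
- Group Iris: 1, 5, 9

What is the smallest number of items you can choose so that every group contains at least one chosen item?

Take H = {1, 5, 6, 10}. Each listed group contains at least one of these, so H is a hitting set of size 4.
No choice of 3 items meets every group, so 4 is the minimum.

4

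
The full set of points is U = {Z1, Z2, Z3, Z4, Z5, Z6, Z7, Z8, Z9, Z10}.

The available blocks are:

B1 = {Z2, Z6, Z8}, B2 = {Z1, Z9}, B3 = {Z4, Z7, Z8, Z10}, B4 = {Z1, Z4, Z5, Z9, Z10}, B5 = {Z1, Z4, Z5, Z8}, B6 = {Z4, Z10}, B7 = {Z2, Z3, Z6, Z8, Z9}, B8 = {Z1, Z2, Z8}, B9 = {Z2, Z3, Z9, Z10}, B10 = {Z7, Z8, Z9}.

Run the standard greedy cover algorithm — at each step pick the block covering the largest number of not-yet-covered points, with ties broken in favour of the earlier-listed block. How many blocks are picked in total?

3

Greedy: pick B4 (covers 5 new) → pick B7 (covers 4 new) → pick B3 (covers 1 new). Total picks: 3.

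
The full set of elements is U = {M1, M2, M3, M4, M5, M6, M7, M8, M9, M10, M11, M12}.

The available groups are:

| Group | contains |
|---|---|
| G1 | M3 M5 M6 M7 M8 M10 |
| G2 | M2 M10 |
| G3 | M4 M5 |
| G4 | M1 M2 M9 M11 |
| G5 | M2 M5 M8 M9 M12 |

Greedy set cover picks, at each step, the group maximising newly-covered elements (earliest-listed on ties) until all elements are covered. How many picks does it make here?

Greedy: pick G1 (covers 6 new) → pick G4 (covers 4 new) → pick G3 (covers 1 new) → pick G5 (covers 1 new). Total picks: 4.

4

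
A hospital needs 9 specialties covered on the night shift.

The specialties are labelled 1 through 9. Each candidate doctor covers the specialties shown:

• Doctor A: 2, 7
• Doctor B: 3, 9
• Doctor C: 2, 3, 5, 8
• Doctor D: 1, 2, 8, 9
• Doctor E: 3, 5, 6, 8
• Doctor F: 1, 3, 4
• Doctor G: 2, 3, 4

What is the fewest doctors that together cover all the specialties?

4

A and B and E and F together: A ∪ B ∪ E ∪ F = {1, 2, 3, 4, 5, 6, 7, 8, 9} — every specialty is covered.
No 3 of the 7 doctors cover everything (all 35 combinations miss at least one specialty), so 4 is optimal.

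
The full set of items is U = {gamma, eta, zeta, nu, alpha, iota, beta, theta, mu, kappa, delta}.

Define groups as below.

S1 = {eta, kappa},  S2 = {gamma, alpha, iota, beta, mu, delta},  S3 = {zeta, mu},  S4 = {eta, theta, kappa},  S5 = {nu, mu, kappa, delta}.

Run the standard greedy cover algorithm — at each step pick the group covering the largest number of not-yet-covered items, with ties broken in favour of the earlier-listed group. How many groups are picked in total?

4

Greedy: pick S2 (covers 6 new) → pick S4 (covers 3 new) → pick S3 (covers 1 new) → pick S5 (covers 1 new). Total picks: 4.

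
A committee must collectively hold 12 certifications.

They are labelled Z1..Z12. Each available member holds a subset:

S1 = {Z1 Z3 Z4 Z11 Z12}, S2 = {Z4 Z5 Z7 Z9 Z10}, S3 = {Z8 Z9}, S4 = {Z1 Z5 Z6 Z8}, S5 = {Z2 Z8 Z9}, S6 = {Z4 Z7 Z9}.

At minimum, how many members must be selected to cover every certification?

4

S1 and S2 and S4 and S5 together: S1 ∪ S2 ∪ S4 ∪ S5 = {Z1, Z2, Z3, Z4, Z5, Z6, Z7, Z8, Z9, Z10, Z11, Z12} — every certification is covered.
No 3 of the 6 members cover everything (all 20 combinations miss at least one certification), so 4 is optimal.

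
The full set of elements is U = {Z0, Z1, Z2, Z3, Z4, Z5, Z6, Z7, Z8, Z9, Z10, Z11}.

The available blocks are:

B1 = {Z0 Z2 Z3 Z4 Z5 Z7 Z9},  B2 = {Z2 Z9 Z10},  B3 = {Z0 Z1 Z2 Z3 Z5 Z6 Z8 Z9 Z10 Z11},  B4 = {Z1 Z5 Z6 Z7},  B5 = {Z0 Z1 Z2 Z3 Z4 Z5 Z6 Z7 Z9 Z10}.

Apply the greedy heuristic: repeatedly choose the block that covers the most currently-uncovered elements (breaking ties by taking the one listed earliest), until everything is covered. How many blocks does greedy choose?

Greedy: pick B3 (covers 10 new) → pick B1 (covers 2 new). Total picks: 2.

2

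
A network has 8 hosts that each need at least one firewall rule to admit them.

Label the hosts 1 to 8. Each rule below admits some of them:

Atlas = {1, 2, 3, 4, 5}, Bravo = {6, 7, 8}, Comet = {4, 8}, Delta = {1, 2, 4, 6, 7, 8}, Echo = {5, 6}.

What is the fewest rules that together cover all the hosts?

Take {Atlas, Delta}. Their union is {1, 2, 3, 4, 5, 6, 7, 8}, which is all 8 hosts.
No single rule has all 8 hosts (the largest, Delta, has 6), so 2 is optimal.

2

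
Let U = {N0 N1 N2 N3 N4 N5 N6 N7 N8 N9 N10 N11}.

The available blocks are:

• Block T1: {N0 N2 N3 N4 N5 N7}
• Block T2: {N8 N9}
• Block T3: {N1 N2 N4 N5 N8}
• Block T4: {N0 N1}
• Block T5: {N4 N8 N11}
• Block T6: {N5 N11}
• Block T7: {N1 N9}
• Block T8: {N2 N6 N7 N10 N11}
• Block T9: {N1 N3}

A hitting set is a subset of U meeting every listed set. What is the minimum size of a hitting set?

The 4 points {N1, N5, N8, N11} hit every block.
No choice of 3 points meets every block, so 4 is the minimum.

4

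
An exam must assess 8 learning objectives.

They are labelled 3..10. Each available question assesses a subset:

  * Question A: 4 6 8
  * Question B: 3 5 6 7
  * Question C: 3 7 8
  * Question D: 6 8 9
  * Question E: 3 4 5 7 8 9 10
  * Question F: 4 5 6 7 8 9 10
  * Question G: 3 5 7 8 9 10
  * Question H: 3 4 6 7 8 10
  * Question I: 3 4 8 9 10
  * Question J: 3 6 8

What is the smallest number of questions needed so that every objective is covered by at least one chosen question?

A and G together: A ∪ G = {3, 4, 5, 6, 7, 8, 9, 10} — every objective is covered.
No single question has all 8 objectives (the largest, E, has 7), so 2 is optimal.

2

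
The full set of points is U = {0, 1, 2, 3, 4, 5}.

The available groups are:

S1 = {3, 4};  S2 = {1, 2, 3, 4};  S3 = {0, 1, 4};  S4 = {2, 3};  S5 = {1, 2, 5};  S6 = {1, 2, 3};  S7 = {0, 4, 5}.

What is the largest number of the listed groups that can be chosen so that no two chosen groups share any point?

2

S3, S4 are pairwise disjoint (S3={0,1,4}; S4={2,3}).
Every remaining group overlaps one of these, and no 3 of the listed groups are pairwise disjoint, so 2 is the maximum.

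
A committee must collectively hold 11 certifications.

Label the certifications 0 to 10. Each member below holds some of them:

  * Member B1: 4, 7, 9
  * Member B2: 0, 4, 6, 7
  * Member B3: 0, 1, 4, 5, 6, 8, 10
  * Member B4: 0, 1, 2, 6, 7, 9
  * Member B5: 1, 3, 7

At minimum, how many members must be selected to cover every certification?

Take {B3, B4, B5}. Their union is {0, 1, 2, 3, 4, 5, 6, 7, 8, 9, 10}, which is all 11 certifications.
Only B4 contains 2, so B4 is forced; the remaining 5 certifications need at least 2 more members (each remaining member adds at most 4) — so at least 3 members are needed, and 3 is optimal.

3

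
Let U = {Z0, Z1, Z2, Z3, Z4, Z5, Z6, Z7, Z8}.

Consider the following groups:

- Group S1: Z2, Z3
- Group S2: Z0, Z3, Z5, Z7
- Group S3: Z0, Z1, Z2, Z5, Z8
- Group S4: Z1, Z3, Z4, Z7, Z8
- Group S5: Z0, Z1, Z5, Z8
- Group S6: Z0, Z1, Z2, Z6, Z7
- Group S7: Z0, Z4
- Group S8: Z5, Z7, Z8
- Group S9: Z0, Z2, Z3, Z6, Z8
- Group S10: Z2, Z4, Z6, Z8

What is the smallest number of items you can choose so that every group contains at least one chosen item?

Take H = {Z0, Z3, Z8}. Each listed group contains at least one of these, so H is a hitting set of size 3.
The groups S1, S7, S8 are pairwise disjoint, so any hitting set needs a separate item for each — at least 3. Hence 3 is optimal.

3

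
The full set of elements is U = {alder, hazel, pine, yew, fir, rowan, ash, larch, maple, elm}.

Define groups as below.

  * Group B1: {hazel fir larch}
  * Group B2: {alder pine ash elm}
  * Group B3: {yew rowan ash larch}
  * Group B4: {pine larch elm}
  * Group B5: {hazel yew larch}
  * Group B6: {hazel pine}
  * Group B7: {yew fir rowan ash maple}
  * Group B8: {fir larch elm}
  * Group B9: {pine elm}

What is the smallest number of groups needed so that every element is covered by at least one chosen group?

3

B2 and B5 and B7 together: B2 ∪ B5 ∪ B7 = {alder, hazel, pine, yew, fir, rowan, ash, larch, maple, elm} — every element is covered.
Only B2 contains alder, so B2 is forced; the remaining 6 elements need at least 2 more groups (each remaining group adds at most 4) — so at least 3 groups are needed, and 3 is optimal.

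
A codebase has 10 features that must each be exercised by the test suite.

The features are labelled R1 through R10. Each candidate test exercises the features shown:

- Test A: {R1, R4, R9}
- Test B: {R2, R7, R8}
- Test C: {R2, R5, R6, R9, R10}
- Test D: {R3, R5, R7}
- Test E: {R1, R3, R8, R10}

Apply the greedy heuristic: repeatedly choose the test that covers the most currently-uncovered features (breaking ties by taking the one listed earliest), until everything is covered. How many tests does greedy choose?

4

Greedy: pick C (covers 5 new) → pick E (covers 3 new) → pick A (covers 1 new) → pick B (covers 1 new). Total picks: 4.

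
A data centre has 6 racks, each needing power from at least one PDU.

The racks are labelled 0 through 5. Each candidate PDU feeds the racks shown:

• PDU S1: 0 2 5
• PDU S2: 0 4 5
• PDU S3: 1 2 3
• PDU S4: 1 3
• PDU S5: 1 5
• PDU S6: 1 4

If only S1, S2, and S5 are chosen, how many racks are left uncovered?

1

Union of S1, S2, S5 = {0, 1, 2, 4, 5}.
Not covered: 3 — 1 rack.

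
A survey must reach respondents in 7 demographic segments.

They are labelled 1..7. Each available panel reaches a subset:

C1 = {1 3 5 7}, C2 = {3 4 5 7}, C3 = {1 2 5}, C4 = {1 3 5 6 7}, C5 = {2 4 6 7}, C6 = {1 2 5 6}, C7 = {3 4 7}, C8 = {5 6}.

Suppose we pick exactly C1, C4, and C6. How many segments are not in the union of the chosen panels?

Union of C1, C4, C6 = {1, 2, 3, 5, 6, 7}.
Not covered: 4 — 1 segment.

1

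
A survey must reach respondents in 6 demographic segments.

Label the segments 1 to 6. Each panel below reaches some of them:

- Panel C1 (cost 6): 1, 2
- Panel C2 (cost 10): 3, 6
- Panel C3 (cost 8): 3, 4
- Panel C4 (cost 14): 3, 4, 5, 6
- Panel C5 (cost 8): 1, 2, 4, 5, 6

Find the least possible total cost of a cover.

C3, C5 together cover every segment (C3 ∪ C5 = {1, 2, 3, 4, 5, 6}); total cost 8 + 8 = 16.
No covering selection has total cost below 16.

16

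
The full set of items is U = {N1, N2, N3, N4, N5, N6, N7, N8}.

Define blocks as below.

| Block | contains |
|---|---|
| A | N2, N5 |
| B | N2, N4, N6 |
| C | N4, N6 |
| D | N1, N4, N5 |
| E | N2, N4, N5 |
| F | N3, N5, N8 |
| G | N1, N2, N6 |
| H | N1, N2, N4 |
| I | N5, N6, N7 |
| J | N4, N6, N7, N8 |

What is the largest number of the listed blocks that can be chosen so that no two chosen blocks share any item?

B, F are pairwise disjoint (B={N2,N4,N6}; F={N3,N5,N8}).
Every remaining block overlaps one of these, and no 3 of the listed blocks are pairwise disjoint, so 2 is the maximum.

2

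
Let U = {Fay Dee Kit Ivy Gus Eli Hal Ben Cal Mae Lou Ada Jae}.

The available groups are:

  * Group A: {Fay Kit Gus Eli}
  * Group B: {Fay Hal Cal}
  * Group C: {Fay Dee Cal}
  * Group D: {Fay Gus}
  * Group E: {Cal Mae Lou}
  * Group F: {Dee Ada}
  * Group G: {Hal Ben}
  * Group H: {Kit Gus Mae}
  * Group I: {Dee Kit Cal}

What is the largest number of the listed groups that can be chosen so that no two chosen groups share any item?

4

D, E, F, G are pairwise disjoint (D={Fay,Gus}; E={Cal,Mae,Lou}; F={Dee,Ada}; G={Hal,Ben}).
Every remaining group overlaps one of these, and no 5 of the listed groups are pairwise disjoint, so 4 is the maximum.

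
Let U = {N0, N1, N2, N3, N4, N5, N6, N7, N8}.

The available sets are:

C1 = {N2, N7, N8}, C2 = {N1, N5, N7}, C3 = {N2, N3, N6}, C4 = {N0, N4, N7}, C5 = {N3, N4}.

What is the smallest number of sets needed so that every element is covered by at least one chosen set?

C1 and C2 and C3 and C4 together: C1 ∪ C2 ∪ C3 ∪ C4 = {N0, N1, N2, N3, N4, N5, N6, N7, N8} — every element is covered.
Only C1 contains N8, so C1 is forced; the remaining 6 elements need at least 3 more sets (each remaining set adds at most 2) — so at least 4 sets are needed, and 4 is optimal.

4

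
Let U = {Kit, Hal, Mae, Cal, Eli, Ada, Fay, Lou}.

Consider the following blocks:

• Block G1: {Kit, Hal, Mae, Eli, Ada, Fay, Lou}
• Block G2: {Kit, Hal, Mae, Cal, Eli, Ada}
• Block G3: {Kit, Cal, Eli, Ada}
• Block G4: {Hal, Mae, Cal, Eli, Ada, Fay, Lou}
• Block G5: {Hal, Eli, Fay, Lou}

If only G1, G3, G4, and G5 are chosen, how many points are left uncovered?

Union of G1, G3, G4, G5 = {Kit, Hal, Mae, Cal, Eli, Ada, Fay, Lou} — that's every point, so 0 are uncovered.

0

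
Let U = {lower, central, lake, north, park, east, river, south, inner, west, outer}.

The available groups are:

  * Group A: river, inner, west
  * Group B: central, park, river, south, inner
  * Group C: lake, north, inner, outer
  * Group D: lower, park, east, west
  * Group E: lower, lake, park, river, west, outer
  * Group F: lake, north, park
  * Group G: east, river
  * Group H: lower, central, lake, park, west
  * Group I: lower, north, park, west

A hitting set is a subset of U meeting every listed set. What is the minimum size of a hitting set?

The 3 elements {park, east, inner} hit every group.
No choice of 2 elements meets every group, so 3 is the minimum.

3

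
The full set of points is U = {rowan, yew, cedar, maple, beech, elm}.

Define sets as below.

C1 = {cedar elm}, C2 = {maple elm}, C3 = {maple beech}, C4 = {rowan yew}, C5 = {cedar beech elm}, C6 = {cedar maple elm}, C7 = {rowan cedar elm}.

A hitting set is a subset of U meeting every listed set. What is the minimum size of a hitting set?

H = {rowan, beech, elm} meets every set (each contains at least one member of H), and |H| = 3.
The sets C1, C3, C4 are pairwise disjoint, so any hitting set needs a separate point for each — at least 3. Hence 3 is optimal.

3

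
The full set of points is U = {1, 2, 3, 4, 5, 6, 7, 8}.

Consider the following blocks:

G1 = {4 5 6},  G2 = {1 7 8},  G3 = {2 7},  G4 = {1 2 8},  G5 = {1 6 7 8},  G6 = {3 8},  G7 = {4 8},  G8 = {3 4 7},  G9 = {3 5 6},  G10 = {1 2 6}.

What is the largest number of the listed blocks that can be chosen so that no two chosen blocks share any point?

3

G3, G7, G9 are pairwise disjoint (G3={2,7}; G7={4,8}; G9={3,5,6}).
Every remaining block overlaps one of these, and no 4 of the listed blocks are pairwise disjoint, so 3 is the maximum.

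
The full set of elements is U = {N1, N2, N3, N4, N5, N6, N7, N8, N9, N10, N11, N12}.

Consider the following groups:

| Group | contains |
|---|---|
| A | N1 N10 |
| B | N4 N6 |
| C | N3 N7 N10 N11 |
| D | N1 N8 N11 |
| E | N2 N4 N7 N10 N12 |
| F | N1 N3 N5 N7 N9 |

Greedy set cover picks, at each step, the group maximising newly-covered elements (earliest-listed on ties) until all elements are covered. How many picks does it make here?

4

Greedy: pick E (covers 5 new) → pick F (covers 4 new) → pick D (covers 2 new) → pick B (covers 1 new). Total picks: 4.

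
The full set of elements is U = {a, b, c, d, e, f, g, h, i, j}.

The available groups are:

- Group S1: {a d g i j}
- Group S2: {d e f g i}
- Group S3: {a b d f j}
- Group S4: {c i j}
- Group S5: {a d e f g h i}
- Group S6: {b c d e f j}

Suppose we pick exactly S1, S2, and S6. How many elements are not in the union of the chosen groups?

1

Union of S1, S2, S6 = {a, b, c, d, e, f, g, i, j}.
Not covered: h — 1 element.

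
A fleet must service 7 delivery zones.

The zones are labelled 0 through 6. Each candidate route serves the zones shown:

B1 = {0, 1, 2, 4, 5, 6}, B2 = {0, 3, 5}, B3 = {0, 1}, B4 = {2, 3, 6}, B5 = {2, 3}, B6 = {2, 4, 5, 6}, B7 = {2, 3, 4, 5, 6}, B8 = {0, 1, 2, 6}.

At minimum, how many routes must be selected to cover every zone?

Take {B1, B4}. Their union is {0, 1, 2, 3, 4, 5, 6}, which is all 7 zones.
No single route has all 7 zones (the largest, B1, has 6), so 2 is optimal.

2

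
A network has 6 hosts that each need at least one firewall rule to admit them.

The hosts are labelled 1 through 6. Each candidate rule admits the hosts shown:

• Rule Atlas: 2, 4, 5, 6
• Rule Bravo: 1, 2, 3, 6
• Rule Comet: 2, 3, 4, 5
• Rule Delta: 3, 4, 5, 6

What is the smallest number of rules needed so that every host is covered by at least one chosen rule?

2

Atlas and Bravo together: Atlas ∪ Bravo = {1, 2, 3, 4, 5, 6} — every host is covered.
No single rule has all 6 hosts (the largest, Atlas, has 4), so 2 is optimal.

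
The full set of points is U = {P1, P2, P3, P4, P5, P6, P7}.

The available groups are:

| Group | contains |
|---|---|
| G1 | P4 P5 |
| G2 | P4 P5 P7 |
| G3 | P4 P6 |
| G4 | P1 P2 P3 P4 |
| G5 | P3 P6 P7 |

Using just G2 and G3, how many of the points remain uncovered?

3

Union of G2, G3 = {P4, P5, P6, P7}.
Not covered: P1, P2, P3 — 3 points.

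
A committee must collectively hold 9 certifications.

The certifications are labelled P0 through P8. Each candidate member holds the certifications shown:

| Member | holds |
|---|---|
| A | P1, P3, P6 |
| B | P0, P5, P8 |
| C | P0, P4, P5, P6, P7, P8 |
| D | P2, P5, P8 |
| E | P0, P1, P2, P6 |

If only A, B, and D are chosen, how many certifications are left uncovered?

2

Union of A, B, D = {P0, P1, P2, P3, P5, P6, P8}.
Not covered: P4, P7 — 2 certifications.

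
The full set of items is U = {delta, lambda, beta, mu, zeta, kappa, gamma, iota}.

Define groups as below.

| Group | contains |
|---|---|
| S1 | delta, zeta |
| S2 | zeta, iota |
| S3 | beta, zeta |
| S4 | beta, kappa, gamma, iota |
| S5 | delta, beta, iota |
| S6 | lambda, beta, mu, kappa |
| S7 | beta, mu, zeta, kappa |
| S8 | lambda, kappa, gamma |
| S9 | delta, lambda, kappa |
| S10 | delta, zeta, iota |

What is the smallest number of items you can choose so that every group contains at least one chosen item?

3

The 3 items {lambda, beta, zeta} hit every group.
No choice of 2 items meets every group, so 3 is the minimum.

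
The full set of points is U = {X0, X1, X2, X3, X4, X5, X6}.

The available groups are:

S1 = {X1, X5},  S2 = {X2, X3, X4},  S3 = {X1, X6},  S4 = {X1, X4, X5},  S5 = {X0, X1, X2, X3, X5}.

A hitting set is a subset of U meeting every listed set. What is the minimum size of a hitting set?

Take H = {X1, X3}. Each listed group contains at least one of these, so H is a hitting set of size 2.
The groups S2, S3 are pairwise disjoint, so any hitting set needs a separate point for each — at least 2. Hence 2 is optimal.

2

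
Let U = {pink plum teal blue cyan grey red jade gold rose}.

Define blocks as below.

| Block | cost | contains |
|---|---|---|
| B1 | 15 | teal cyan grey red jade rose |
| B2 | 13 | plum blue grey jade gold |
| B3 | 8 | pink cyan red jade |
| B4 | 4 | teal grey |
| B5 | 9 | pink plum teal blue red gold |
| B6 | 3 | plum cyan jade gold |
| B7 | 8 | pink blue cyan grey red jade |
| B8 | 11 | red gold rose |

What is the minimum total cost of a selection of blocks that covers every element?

24

B1, B5 together cover every element (B1 ∪ B5 = {pink, plum, teal, blue, cyan, grey, red, jade, gold, rose}); total cost 15 + 9 = 24.
The greedy pick B6, B4, B7, B8 costs 26; no covering selection beats 24.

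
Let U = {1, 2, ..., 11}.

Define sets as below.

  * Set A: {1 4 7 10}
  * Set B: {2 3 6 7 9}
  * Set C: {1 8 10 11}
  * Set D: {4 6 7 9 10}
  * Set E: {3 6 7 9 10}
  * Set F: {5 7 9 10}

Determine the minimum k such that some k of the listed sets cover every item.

A, B, C, and F cover everything between them: the union {1, 2, 3, 4, 5, 6, 7, 8, 9, 10, 11} is all of U.
Only F contains 5, so F is forced; the remaining 7 items need at least 3 more sets (each remaining set adds at most 3) — so at least 4 sets are needed, and 4 is optimal.

4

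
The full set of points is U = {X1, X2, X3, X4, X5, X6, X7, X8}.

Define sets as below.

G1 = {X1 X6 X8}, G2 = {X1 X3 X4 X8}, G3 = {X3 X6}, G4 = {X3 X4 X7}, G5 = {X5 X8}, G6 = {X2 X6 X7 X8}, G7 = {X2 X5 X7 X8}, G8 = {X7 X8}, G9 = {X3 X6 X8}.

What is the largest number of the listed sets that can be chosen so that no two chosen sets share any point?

G3, G7 are pairwise disjoint (G3={X3,X6}; G7={X2,X5,X7,X8}).
Every remaining set overlaps one of these, and no 3 of the listed sets are pairwise disjoint, so 2 is the maximum.

2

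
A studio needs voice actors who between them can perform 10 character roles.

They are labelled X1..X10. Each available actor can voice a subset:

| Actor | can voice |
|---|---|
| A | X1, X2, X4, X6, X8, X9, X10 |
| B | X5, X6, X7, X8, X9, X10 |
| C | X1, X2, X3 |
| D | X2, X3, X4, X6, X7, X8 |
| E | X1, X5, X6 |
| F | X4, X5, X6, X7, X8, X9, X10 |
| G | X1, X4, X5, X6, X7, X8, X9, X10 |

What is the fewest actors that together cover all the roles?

C and F together: C ∪ F = {X1, X2, X3, X4, X5, X6, X7, X8, X9, X10} — every role is covered.
No single actor has all 10 roles (the largest, G, has 8), so 2 is optimal.

2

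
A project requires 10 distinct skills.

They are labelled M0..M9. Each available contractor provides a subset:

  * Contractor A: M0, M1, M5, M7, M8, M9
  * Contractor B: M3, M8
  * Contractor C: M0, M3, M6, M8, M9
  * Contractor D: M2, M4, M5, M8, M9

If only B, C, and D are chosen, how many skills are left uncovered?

2

Union of B, C, D = {M0, M2, M3, M4, M5, M6, M8, M9}.
Not covered: M1, M7 — 2 skills.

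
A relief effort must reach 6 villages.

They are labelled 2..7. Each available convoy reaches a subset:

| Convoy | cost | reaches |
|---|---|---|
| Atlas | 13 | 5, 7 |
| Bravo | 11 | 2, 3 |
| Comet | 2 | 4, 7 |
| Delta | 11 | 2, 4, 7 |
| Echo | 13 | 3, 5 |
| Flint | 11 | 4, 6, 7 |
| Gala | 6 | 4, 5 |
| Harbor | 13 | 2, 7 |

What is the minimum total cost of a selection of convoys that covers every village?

28

Bravo, Flint, Gala together cover every village (Bravo ∪ Flint ∪ Gala = {2, 3, 4, 5, 6, 7}); total cost 11 + 11 + 6 = 28.
The greedy pick Comet, Bravo, Gala, Flint costs 30; no covering selection beats 28.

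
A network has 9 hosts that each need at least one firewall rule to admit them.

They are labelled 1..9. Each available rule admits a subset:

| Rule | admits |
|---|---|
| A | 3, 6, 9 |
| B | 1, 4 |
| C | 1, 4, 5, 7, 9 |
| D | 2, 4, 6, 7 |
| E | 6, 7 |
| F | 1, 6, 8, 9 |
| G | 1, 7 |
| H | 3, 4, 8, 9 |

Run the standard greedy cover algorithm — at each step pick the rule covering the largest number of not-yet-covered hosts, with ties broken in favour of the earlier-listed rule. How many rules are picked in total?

4

Greedy: pick C (covers 5 new) → pick A (covers 2 new) → pick D (covers 1 new) → pick F (covers 1 new). Total picks: 4.
(The true minimum cover uses only 3 rules, so greedy is not optimal here.)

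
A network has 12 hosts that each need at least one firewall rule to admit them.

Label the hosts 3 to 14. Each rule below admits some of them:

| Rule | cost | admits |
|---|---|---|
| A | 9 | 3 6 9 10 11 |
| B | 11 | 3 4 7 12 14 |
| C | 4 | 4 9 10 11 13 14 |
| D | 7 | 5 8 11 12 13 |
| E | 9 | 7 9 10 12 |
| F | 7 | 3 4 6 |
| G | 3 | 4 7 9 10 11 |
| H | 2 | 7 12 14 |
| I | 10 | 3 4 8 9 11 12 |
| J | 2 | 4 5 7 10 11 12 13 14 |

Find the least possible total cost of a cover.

A, D, J together cover every host (A ∪ D ∪ J = {3, 4, 5, 6, 7, 8, 9, 10, 11, 12, 13, 14}); total cost 9 + 7 + 2 = 18.
No covering selection has total cost below 18.

18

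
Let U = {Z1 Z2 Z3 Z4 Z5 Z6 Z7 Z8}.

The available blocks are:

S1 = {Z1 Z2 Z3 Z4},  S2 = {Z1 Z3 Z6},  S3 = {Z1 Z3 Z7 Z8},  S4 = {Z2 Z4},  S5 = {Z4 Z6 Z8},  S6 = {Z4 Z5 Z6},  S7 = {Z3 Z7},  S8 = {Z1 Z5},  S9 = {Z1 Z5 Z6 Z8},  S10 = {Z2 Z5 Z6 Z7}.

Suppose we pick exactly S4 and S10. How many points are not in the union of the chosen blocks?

3

Union of S4, S10 = {Z2, Z4, Z5, Z6, Z7}.
Not covered: Z1, Z3, Z8 — 3 points.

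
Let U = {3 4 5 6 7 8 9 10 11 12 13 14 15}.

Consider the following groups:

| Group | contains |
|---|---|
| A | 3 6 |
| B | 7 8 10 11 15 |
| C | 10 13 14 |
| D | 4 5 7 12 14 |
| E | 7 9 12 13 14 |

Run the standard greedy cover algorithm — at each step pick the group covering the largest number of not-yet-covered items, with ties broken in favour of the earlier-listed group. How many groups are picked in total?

Greedy: pick B (covers 5 new) → pick D (covers 4 new) → pick A (covers 2 new) → pick E (covers 2 new). Total picks: 4.

4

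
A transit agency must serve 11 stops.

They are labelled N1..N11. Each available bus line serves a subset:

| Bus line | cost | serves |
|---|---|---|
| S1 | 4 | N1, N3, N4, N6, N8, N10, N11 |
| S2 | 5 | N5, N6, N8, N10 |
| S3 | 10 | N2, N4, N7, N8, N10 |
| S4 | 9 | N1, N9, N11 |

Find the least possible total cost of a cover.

28

S1, S2, S3, S4 together cover every stop (S1 ∪ S2 ∪ S3 ∪ S4 = {N1, N2, N3, N4, N5, N6, N7, N8, N9, N10, N11}); total cost 4 + 5 + 10 + 9 = 28.
No covering selection has total cost below 28.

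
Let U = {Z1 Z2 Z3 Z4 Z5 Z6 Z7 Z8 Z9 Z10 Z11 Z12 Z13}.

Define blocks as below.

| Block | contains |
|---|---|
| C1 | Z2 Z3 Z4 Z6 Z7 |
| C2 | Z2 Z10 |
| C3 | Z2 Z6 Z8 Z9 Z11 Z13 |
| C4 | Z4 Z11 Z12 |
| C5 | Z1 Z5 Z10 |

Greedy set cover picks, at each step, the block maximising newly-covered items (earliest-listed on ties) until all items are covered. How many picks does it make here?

Greedy: pick C3 (covers 6 new) → pick C1 (covers 3 new) → pick C5 (covers 3 new) → pick C4 (covers 1 new). Total picks: 4.

4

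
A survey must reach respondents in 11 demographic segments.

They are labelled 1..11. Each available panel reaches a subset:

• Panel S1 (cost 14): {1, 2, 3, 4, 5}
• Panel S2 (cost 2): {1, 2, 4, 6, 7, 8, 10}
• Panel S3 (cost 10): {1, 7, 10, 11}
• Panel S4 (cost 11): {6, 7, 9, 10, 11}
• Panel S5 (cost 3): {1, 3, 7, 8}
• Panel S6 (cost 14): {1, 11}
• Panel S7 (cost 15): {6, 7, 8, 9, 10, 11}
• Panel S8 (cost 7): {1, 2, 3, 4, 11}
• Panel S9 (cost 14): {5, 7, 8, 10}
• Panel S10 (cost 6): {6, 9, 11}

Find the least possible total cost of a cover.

22

S1, S2, S10 together cover every segment (S1 ∪ S2 ∪ S10 = {1, 2, 3, 4, 5, 6, 7, 8, 9, 10, 11}); total cost 14 + 2 + 6 = 22.
The greedy pick S2, S5, S10, S1 costs 25; no covering selection beats 22.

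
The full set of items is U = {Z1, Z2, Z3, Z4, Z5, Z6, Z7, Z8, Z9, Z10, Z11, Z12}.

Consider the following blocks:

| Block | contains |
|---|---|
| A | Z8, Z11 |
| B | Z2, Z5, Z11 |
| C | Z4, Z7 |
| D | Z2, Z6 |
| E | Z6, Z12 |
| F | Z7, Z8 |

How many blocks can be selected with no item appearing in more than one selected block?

3

B, C, E are pairwise disjoint (B={Z2,Z5,Z11}; C={Z4,Z7}; E={Z6,Z12}).
Every remaining block overlaps one of these, and no 4 of the listed blocks are pairwise disjoint, so 3 is the maximum.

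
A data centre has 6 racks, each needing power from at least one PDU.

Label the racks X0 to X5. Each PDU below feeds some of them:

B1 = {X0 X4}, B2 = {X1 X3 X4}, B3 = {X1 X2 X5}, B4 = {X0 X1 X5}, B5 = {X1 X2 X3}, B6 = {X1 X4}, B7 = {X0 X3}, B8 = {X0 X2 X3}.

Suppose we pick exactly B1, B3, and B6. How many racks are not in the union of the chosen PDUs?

Union of B1, B3, B6 = {X0, X1, X2, X4, X5}.
Not covered: X3 — 1 rack.

1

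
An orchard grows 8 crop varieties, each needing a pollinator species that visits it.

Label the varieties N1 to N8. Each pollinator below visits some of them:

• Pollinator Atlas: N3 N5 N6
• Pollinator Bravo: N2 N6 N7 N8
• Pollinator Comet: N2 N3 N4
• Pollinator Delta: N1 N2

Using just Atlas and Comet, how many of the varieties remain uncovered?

Union of Atlas, Comet = {N2, N3, N4, N5, N6}.
Not covered: N1, N7, N8 — 3 varieties.

3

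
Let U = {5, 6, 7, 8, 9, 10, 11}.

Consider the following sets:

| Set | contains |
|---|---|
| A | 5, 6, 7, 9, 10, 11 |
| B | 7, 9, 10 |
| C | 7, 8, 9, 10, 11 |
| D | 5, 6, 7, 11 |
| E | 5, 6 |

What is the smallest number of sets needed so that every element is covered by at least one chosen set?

A and C cover everything between them: the union {5, 6, 7, 8, 9, 10, 11} is all of U.
No single set has all 7 elements (the largest, A, has 6), so 2 is optimal.

2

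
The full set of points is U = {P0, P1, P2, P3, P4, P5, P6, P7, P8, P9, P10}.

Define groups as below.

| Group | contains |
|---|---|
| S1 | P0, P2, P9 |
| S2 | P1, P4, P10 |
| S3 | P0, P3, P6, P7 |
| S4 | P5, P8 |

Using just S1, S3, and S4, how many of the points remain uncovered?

Union of S1, S3, S4 = {P0, P2, P3, P5, P6, P7, P8, P9}.
Not covered: P1, P4, P10 — 3 points.

3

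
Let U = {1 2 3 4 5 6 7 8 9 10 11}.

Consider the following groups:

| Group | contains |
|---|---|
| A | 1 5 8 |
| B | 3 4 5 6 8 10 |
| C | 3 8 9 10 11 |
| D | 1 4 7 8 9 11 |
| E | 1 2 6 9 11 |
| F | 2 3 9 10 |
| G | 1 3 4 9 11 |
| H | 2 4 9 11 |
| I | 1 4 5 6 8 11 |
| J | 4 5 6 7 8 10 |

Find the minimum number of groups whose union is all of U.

B, E, and J cover everything between them: the union {1, 2, 3, 4, 5, 6, 7, 8, 9, 10, 11} is all of U.
No 2 of the 10 groups cover everything (all 45 combinations miss at least one item), so 3 is optimal.

3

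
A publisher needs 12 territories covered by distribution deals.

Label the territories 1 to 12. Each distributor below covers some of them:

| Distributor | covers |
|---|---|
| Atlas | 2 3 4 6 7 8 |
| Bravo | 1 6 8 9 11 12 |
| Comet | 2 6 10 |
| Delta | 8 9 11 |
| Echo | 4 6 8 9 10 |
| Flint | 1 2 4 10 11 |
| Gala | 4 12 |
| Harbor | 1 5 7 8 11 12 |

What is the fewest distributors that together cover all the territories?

3

Atlas and Echo and Harbor together: Atlas ∪ Echo ∪ Harbor = {1, 2, 3, 4, 5, 6, 7, 8, 9, 10, 11, 12} — every territory is covered.
Only Atlas contains 3, so Atlas is forced; the remaining 6 territories need at least 2 more distributors (each remaining distributor adds at most 4) — so at least 3 distributors are needed, and 3 is optimal.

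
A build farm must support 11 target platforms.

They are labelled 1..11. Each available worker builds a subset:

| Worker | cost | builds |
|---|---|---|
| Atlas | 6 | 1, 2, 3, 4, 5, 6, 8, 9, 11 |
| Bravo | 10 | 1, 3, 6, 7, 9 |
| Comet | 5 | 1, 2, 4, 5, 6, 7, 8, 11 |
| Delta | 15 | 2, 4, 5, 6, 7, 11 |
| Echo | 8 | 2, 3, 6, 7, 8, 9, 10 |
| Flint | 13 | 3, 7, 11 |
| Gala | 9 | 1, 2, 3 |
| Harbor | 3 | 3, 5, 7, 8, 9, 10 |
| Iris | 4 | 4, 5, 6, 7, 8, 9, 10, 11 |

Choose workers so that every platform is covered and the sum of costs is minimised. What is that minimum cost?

8

Comet, Harbor together cover every platform (Comet ∪ Harbor = {1, 2, 3, 4, 5, 6, 7, 8, 9, 10, 11}); total cost 5 + 3 = 8.
No covering selection has total cost below 8.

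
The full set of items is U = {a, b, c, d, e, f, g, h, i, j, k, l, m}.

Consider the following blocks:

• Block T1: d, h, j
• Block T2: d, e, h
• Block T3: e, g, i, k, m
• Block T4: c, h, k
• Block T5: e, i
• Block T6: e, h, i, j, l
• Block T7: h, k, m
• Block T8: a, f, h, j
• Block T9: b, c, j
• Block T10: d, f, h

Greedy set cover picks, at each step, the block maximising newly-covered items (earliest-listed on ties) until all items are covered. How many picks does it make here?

5

Greedy: pick T3 (covers 5 new) → pick T8 (covers 4 new) → pick T9 (covers 2 new) → pick T1 (covers 1 new) → pick T6 (covers 1 new). Total picks: 5.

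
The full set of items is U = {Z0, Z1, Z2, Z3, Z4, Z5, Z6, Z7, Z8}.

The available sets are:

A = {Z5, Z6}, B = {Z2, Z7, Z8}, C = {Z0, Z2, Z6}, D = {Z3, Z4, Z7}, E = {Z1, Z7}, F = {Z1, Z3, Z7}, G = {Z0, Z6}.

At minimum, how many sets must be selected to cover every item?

5

A and B and D and F and G together: A ∪ B ∪ D ∪ F ∪ G = {Z0, Z1, Z2, Z3, Z4, Z5, Z6, Z7, Z8} — every item is covered.
No 4 of the 7 sets cover everything (all 35 combinations miss at least one item), so 5 is optimal.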